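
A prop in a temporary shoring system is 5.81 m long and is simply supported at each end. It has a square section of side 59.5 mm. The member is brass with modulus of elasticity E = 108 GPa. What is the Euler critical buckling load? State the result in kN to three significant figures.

P_cr ≈ 33.0 kN

I = a⁴/12 = 59.5⁴/12 = 1.044×10^6 mm⁴
I = 1.044×10^6 mm⁴ = 1.044×10^-6 m⁴
Effective length L_e = K·L = 1 × 5.81 = 5.810 m
P_cr = π²EI / L_e² = π² × 108×10⁹ × 1.044×10^-6 / 5.810² = 3.298×10^4 N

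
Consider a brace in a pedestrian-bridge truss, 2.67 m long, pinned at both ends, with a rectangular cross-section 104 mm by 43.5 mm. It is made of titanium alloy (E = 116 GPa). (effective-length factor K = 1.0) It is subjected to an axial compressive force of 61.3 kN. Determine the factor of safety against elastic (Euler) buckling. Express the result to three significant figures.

n ≈ 1.87

Buckling occurs about the weak axis: I_min = h·b³/12 with b = 43.5 mm (the shorter side).
I_min = 104×43.5³/12 = 7.134×10^5 mm⁴
I = 7.134×10^5 mm⁴ = 7.134×10^-7 m⁴
Effective length L_e = K·L = 1 × 2.67 = 2.670 m
P_cr = π²EI / L_e² = π² × 116×10⁹ × 7.134×10^-7 / 2.670² = 1.146×10^5 N
Factor of safety n = P_cr / P = 114.57 / 61.3 = 1.87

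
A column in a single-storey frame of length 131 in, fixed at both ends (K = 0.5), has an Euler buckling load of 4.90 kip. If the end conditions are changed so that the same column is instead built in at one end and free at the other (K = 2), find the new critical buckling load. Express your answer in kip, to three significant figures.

P_cr ∝ 1/K², so P_cr,new = P_cr,old × (K_old/K_new)² = 4.90 × (0.5/2)²
= 4.90 × 0.06250 = 0.306 kip

P_cr ≈ 0.306 kip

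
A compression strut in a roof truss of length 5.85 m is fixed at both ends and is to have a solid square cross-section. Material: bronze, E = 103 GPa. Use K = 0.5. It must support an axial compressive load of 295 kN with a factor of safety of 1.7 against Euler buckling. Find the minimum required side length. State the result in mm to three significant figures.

Required P_cr = n·P = 1.7 × 295 = 501.5 kN
L_e = K·L = 0.5 × 5.85 = 2.925 m
Required I = P_cr·L_e²/(π²E) = 5.015×10^5 × 2.925² / (π² × 1.03×10^11) = 4.221×10^-6 m⁴
I_req = 4.221×10^6 mm⁴
Solid square: I = a⁴/12  ⇒  a = (12I)^(1/4) = (12×4.221×10^6)^(1/4) = 84.4 mm

a ≈ 84.4 mm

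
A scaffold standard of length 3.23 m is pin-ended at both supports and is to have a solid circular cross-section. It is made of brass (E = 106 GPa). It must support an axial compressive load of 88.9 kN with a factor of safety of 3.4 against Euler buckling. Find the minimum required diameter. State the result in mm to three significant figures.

Required P_cr = n·P = 3.4 × 88.9 = 302.3 kN
L_e = K·L = 1 × 3.23 = 3.230 m
Required I = P_cr·L_e²/(π²E) = 3.023×10^5 × 3.230² / (π² × 1.06×10^11) = 3.014×10^-6 m⁴
I_req = 3.014×10^6 mm⁴
Solid circle: I = πd⁴/64  ⇒  d = (64I/π)^(1/4) = (64×3.014×10^6/π)^(1/4) = 88.5 mm

d ≈ 88.5 mm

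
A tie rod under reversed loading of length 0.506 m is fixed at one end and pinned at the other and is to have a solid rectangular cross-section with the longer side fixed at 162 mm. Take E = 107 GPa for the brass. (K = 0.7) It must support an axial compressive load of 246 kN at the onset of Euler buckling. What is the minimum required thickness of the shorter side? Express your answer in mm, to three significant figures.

L_e = K·L = 0.7 × 0.506 = 0.3542 m
Required I = P_cr·L_e²/(π²E) = 2.460×10^5 × 0.3542² / (π² × 1.07×10^11) = 2.922×10^-8 m⁴
I_req = 2.922×10^4 mm⁴
Rectangle, weak axis: I_min = h·b³/12 with h = 162 mm fixed  ⇒  b = (12I/h)^(1/3) = 12.9 mm

b ≈ 12.9 mm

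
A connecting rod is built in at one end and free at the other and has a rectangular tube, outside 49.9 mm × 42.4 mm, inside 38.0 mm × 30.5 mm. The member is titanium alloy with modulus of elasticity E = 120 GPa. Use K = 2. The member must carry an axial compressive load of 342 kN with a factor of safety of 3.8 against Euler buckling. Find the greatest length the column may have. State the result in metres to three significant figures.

Weak-axis I_min = (h_o·b_o³ − h_i·b_i³)/12 with b_o = 42.4, b_i = 30.50 mm (shorter outer/inner sides).
I_min = (49.9×42.4³ − 38.00×30.50³)/12 = 2.271×10^5 mm⁴
I = 2.271×10^-7 m⁴
Required critical load P_cr = n·P = 3.8 × 342 = 1300 kN = 1.300×10^6 N
From P_cr = π²EI/(K·L)²:  L = (1/K)·√(π²EI/P_cr) = (1/2)·√(π²×1.20×10^11×2.271×10^-7/1.300×10^6)
L = 0.227 m

L_max ≈ 0.227 m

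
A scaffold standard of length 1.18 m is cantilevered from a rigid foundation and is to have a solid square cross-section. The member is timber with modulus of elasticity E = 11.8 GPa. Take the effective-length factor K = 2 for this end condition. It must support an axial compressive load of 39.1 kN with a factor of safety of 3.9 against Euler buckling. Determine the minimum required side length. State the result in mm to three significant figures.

Required P_cr = n·P = 3.9 × 39.1 = 152.5 kN
L_e = K·L = 2 × 1.18 = 2.360 m
Required I = P_cr·L_e²/(π²E) = 1.525×10^5 × 2.360² / (π² × 1.18×10^10) = 7.293×10^-6 m⁴
I_req = 7.293×10^6 mm⁴
Solid square: I = a⁴/12  ⇒  a = (12I)^(1/4) = (12×7.293×10^6)^(1/4) = 96.7 mm

a ≈ 96.7 mm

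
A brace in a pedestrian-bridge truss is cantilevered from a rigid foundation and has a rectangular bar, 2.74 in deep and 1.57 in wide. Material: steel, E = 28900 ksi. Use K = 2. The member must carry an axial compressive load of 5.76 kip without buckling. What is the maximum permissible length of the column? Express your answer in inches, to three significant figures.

L_max ≈ 105 in

Buckling occurs about the weak axis: I_min = h·b³/12 with b = 1.57 in (the shorter side).
I_min = 2.74×1.57³/12 = 0.8836 in⁴
At the buckling limit P_cr = P = 5.760×10^3 lb
From P_cr = π²EI/(K·L)²:  L = (1/K)·√(π²EI/P_cr) = (1/2)·√(π²×2.89×10^7×0.8836/5.760×10^3)
L = 105 in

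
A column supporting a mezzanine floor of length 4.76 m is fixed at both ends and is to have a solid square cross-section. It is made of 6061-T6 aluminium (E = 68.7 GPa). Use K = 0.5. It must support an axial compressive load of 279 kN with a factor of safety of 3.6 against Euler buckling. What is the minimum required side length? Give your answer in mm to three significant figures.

a ≈ 100 mm

Required P_cr = n·P = 3.6 × 279 = 1004 kN
L_e = K·L = 0.5 × 4.76 = 2.380 m
Required I = P_cr·L_e²/(π²E) = 1.004×10^6 × 2.380² / (π² × 6.87×10^10) = 8.391×10^-6 m⁴
I_req = 8.391×10^6 mm⁴
Solid square: I = a⁴/12  ⇒  a = (12I)^(1/4) = (12×8.391×10^6)^(1/4) = 100 mm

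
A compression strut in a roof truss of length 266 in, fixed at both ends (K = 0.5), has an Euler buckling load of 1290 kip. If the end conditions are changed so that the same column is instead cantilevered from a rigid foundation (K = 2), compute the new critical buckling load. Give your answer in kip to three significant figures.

P_cr ≈ 80.6 kip

P_cr ∝ 1/K², so P_cr,new = P_cr,old × (K_old/K_new)² = 1290 × (0.5/2)²
= 1290 × 0.06250 = 80.6 kip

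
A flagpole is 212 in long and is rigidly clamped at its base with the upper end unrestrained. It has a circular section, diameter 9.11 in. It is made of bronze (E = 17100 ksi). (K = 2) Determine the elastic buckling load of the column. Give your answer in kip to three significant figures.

P_cr ≈ 317 kip

I = πd⁴/64 = π×9.11⁴/64 = 338.1 in⁴
Effective length L_e = K·L = 2 × 212 = 424.0 in
P_cr = π²EI / L_e² = π² × 17100×10³ × 338.1 / 424.0² = 3.174×10^5 lb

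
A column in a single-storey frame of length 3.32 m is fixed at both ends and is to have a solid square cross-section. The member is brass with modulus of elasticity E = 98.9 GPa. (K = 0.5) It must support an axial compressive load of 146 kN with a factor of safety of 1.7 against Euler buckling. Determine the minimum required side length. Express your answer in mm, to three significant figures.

a ≈ 53.8 mm

Required P_cr = n·P = 1.7 × 146 = 248.2 kN
L_e = K·L = 0.5 × 3.32 = 1.660 m
Required I = P_cr·L_e²/(π²E) = 2.482×10^5 × 1.660² / (π² × 9.89×10^10) = 7.007×10^-7 m⁴
I_req = 7.007×10^5 mm⁴
Solid square: I = a⁴/12  ⇒  a = (12I)^(1/4) = (12×7.007×10^5)^(1/4) = 53.8 mm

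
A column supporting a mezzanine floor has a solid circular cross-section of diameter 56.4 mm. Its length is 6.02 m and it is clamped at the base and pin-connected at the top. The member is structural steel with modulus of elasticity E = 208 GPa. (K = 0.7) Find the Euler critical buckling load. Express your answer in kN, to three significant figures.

P_cr ≈ 57.4 kN

I = πd⁴/64 = π×56.4⁴/64 = 4.967×10^5 mm⁴
I = 4.967×10^5 mm⁴ = 4.967×10^-7 m⁴
Effective length L_e = K·L = 0.7 × 6.02 = 4.214 m
P_cr = π²EI / L_e² = π² × 208×10⁹ × 4.967×10^-7 / 4.214² = 5.742×10^4 N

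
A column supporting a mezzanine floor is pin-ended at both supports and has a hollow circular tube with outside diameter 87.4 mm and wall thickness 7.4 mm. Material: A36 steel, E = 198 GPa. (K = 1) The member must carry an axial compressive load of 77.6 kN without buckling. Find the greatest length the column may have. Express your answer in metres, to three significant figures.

L_max ≈ 6.15 m

Inner diameter d_i = 87.4 − 2×7.4 = 72.60 mm
I = π(d_o⁴ − d_i⁴)/64 = π(87.4⁴ − 72.60⁴)/64 = 1.501×10^6 mm⁴
I = 1.501×10^-6 m⁴
At the buckling limit P_cr = P = 7.760×10^4 N
From P_cr = π²EI/(K·L)²:  L = (1/K)·√(π²EI/P_cr) = (1/1)·√(π²×1.98×10^11×1.501×10^-6/7.760×10^4)
L = 6.15 m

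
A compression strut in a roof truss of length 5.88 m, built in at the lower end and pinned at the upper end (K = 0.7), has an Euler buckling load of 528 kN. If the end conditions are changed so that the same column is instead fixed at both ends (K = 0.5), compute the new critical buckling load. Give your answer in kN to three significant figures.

P_cr ∝ 1/K², so P_cr,new = P_cr,old × (K_old/K_new)² = 528 × (0.7/0.5)²
= 528 × 1.960 = 1030 kN

P_cr ≈ 1030 kN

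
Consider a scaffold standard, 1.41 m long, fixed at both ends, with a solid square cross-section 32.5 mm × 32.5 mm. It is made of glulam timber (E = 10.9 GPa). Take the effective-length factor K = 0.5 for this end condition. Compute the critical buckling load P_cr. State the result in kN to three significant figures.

I = a⁴/12 = 32.5⁴/12 = 9.297×10^4 mm⁴
I = 9.297×10^4 mm⁴ = 9.297×10^-8 m⁴
Effective length L_e = K·L = 0.5 × 1.41 = 0.7050 m
P_cr = π²EI / L_e² = π² × 10.9×10⁹ × 9.297×10^-8 / 0.7050² = 2.012×10^4 N

P_cr ≈ 20.1 kN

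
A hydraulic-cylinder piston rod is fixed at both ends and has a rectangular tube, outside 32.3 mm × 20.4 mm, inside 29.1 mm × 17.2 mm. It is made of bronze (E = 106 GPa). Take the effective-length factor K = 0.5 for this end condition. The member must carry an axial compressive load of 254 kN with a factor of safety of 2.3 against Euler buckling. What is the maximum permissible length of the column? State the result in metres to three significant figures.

Weak-axis I_min = (h_o·b_o³ − h_i·b_i³)/12 with b_o = 20.4, b_i = 17.20 mm (shorter outer/inner sides).
I_min = (32.3×20.4³ − 29.10×17.20³)/12 = 1.051×10^4 mm⁴
I = 1.051×10^-8 m⁴
Required critical load P_cr = n·P = 2.3 × 254 = 584.2 kN = 5.842×10^5 N
From P_cr = π²EI/(K·L)²:  L = (1/K)·√(π²EI/P_cr) = (1/0.5)·√(π²×1.06×10^11×1.051×10^-8/5.842×10^5)
L = 0.274 m

L_max ≈ 0.274 m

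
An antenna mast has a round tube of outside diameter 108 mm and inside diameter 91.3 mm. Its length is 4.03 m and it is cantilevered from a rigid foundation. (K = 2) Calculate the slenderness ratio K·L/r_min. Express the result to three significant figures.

d_o = 108 mm, d_i = 91.3 mm
I = π(d_o⁴ − d_i⁴)/64 = π(108⁴ − 91.30⁴)/64 = 3.268×10^6 mm⁴
A = 2.614×10^3 mm²;  r_min = √(I/A) = √(3.268×10^6/2.614×10^3) = 35.36 mm
L_e = K·L = 2 × 4.03 m = 8.060 m = 8060.0 mm
λ = L_e / r_min = 8060.0 / 35.36 = 228

λ ≈ 228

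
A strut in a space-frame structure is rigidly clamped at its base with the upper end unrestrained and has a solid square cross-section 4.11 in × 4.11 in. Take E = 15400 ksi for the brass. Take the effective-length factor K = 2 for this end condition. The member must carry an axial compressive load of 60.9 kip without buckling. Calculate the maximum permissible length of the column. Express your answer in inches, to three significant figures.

L_max ≈ 122 in

I = a⁴/12 = 4.11⁴/12 = 23.78 in⁴
At the buckling limit P_cr = P = 6.090×10^4 lb
From P_cr = π²EI/(K·L)²:  L = (1/K)·√(π²EI/P_cr) = (1/2)·√(π²×1.54×10^7×23.78/6.090×10^4)
L = 122 in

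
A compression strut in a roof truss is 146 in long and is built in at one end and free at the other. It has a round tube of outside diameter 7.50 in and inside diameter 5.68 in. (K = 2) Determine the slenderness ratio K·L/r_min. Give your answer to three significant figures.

λ ≈ 124

d_o = 7.50 in, d_i = 5.68 in
I = π(d_o⁴ − d_i⁴)/64 = π(7.50⁴ − 5.680⁴)/64 = 104.2 in⁴
A = 18.84 in²;  r_min = √(I/A) = √(104.2/18.84) = 2.352 in
L_e = K·L = 2 × 146 = 292.0 in
λ = L_e / r_min = 292.00 / 2.352 = 124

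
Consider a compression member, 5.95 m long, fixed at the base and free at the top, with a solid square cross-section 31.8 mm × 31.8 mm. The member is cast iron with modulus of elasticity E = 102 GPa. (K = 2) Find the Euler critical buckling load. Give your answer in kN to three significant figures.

P_cr ≈ 0.606 kN

I = a⁴/12 = 31.8⁴/12 = 8.522×10^4 mm⁴
I = 8.522×10^4 mm⁴ = 8.522×10^-8 m⁴
Effective length L_e = K·L = 2 × 5.95 = 11.90 m
P_cr = π²EI / L_e² = π² × 102×10⁹ × 8.522×10^-8 / 11.90² = 605.8 N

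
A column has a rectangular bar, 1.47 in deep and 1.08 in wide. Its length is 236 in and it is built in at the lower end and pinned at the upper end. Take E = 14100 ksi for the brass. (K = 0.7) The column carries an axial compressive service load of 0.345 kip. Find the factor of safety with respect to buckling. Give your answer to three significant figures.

n ≈ 2.28

Buckling occurs about the weak axis: I_min = h·b³/12 with b = 1.08 in (the shorter side).
I_min = 1.47×1.08³/12 = 0.1543 in⁴
Effective length L_e = K·L = 0.7 × 236 = 165.2 in
P_cr = π²EI / L_e² = π² × 14100×10³ × 0.1543 / 165.2² = 786.9 lb
Factor of safety n = P_cr / P = 0.78688 / 0.345 = 2.28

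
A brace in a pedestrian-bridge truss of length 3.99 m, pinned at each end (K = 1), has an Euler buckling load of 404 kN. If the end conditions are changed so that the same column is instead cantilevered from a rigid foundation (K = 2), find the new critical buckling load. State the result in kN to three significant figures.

P_cr ∝ 1/K², so P_cr,new = P_cr,old × (K_old/K_new)² = 404 × (1/2)²
= 404 × 0.2500 = 101 kN

P_cr ≈ 101 kN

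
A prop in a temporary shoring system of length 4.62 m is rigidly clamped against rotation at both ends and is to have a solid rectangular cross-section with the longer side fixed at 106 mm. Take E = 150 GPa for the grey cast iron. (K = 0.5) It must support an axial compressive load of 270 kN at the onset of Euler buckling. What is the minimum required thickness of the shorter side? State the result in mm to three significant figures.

L_e = K·L = 0.5 × 4.62 = 2.310 m
Required I = P_cr·L_e²/(π²E) = 2.700×10^5 × 2.310² / (π² × 1.50×10^11) = 9.732×10^-7 m⁴
I_req = 9.732×10^5 mm⁴
Rectangle, weak axis: I_min = h·b³/12 with h = 106 mm fixed  ⇒  b = (12I/h)^(1/3) = 47.9 mm

b ≈ 47.9 mm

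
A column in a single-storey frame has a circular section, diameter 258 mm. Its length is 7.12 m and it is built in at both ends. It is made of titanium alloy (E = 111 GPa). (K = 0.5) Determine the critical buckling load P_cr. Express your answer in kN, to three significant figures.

P_cr ≈ 18800 kN

I = πd⁴/64 = π×258⁴/64 = 2.175×10^8 mm⁴
I = 2.175×10^8 mm⁴ = 2.175×10^-4 m⁴
Effective length L_e = K·L = 0.5 × 7.12 = 3.560 m
P_cr = π²EI / L_e² = π² × 111×10⁹ × 2.175×10^-4 / 3.560² = 1.880×10^7 N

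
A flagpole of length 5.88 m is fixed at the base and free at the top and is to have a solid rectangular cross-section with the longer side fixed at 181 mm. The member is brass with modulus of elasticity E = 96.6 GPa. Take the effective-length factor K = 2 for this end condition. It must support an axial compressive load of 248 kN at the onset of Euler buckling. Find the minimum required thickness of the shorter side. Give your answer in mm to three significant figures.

L_e = K·L = 2 × 5.88 = 11.76 m
Required I = P_cr·L_e²/(π²E) = 2.480×10^5 × 11.76² / (π² × 9.66×10^10) = 3.597×10^-5 m⁴
I_req = 3.597×10^7 mm⁴
Rectangle, weak axis: I_min = h·b³/12 with h = 181 mm fixed  ⇒  b = (12I/h)^(1/3) = 134 mm

b ≈ 134 mm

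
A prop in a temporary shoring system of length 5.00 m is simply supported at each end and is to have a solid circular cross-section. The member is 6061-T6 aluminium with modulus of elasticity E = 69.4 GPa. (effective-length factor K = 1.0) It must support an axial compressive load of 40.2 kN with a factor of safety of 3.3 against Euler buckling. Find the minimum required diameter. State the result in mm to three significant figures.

d ≈ 99.7 mm

Required P_cr = n·P = 3.3 × 40.2 = 132.7 kN
L_e = K·L = 1 × 5.00 = 5.000 m
Required I = P_cr·L_e²/(π²E) = 1.327×10^5 × 5.000² / (π² × 6.94×10^10) = 4.842×10^-6 m⁴
I_req = 4.842×10^6 mm⁴
Solid circle: I = πd⁴/64  ⇒  d = (64I/π)^(1/4) = (64×4.842×10^6/π)^(1/4) = 99.7 mm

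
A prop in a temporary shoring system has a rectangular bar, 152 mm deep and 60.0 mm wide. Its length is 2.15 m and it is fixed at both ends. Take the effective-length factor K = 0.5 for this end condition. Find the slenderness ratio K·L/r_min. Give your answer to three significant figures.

λ ≈ 62.1

For a rectangle r_min = b/√12 = 60.0/√12 = 17.32 mm
L_e = K·L = 0.5 × 2.15 m = 1.075 m = 1075.0 mm
λ = L_e / r_min = 1075.0 / 17.32 = 62.1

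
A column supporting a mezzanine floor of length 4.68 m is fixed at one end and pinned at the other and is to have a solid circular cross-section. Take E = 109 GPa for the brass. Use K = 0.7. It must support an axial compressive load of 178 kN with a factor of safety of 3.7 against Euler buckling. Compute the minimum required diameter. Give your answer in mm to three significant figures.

d ≈ 108 mm

Required P_cr = n·P = 3.7 × 178 = 658.6 kN
L_e = K·L = 0.7 × 4.68 = 3.276 m
Required I = P_cr·L_e²/(π²E) = 6.586×10^5 × 3.276² / (π² × 1.09×10^11) = 6.570×10^-6 m⁴
I_req = 6.570×10^6 mm⁴
Solid circle: I = πd⁴/64  ⇒  d = (64I/π)^(1/4) = (64×6.570×10^6/π)^(1/4) = 108 mm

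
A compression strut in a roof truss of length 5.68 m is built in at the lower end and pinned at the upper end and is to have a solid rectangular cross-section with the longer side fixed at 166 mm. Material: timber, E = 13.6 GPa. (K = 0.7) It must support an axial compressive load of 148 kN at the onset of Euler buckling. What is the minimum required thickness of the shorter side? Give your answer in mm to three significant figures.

L_e = K·L = 0.7 × 5.68 = 3.976 m
Required I = P_cr·L_e²/(π²E) = 1.480×10^5 × 3.976² / (π² × 1.36×10^10) = 1.743×10^-5 m⁴
I_req = 1.743×10^7 mm⁴
Rectangle, weak axis: I_min = h·b³/12 with h = 166 mm fixed  ⇒  b = (12I/h)^(1/3) = 108 mm

b ≈ 108 mm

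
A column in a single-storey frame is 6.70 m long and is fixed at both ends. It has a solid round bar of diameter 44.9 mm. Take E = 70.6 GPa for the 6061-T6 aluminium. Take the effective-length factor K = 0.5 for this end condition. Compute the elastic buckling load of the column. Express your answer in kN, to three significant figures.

P_cr ≈ 12.4 kN

I = πd⁴/64 = π×44.9⁴/64 = 1.995×10^5 mm⁴
I = 1.995×10^5 mm⁴ = 1.995×10^-7 m⁴
Effective length L_e = K·L = 0.5 × 6.70 = 3.350 m
P_cr = π²EI / L_e² = π² × 70.6×10⁹ × 1.995×10^-7 / 3.350² = 1.239×10^4 N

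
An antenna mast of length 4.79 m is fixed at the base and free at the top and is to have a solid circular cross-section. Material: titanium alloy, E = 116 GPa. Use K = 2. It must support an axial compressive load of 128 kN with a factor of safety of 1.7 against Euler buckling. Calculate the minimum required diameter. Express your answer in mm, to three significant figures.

d ≈ 137 mm

Required P_cr = n·P = 1.7 × 128 = 217.6 kN
L_e = K·L = 2 × 4.79 = 9.580 m
Required I = P_cr·L_e²/(π²E) = 2.176×10^5 × 9.580² / (π² × 1.16×10^11) = 1.744×10^-5 m⁴
I_req = 1.744×10^7 mm⁴
Solid circle: I = πd⁴/64  ⇒  d = (64I/π)^(1/4) = (64×1.744×10^7/π)^(1/4) = 137 mm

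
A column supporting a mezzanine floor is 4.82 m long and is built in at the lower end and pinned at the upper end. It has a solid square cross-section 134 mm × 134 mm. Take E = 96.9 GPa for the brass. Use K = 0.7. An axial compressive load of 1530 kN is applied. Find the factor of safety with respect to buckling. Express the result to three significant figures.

n ≈ 1.48

I = a⁴/12 = 134⁴/12 = 2.687×10^7 mm⁴
I = 2.687×10^7 mm⁴ = 2.687×10^-5 m⁴
Effective length L_e = K·L = 0.7 × 4.82 = 3.374 m
P_cr = π²EI / L_e² = π² × 96.9×10⁹ × 2.687×10^-5 / 3.374² = 2.257×10^6 N
Factor of safety n = P_cr / P = 2257.2 / 1530 = 1.48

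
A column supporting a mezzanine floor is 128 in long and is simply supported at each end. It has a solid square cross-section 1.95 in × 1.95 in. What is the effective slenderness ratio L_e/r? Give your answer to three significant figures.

I = a⁴/12 = 1.95⁴/12 = 1.205 in⁴
A = 3.802 in²;  r_min = √(I/A) = √(1.205/3.802) = 0.5629 in
L_e = K·L = 1 × 128 = 128.0 in
λ = L_e / r_min = 128.00 / 0.5629 = 227

λ ≈ 227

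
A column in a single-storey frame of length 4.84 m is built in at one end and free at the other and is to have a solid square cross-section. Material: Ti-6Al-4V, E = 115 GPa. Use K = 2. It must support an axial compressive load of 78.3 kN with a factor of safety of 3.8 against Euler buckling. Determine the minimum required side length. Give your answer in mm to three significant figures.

a ≈ 131 mm

Required P_cr = n·P = 3.8 × 78.3 = 297.5 kN
L_e = K·L = 2 × 4.84 = 9.680 m
Required I = P_cr·L_e²/(π²E) = 2.975×10^5 × 9.680² / (π² × 1.15×10^11) = 2.456×10^-5 m⁴
I_req = 2.456×10^7 mm⁴
Solid square: I = a⁴/12  ⇒  a = (12I)^(1/4) = (12×2.456×10^7)^(1/4) = 131 mm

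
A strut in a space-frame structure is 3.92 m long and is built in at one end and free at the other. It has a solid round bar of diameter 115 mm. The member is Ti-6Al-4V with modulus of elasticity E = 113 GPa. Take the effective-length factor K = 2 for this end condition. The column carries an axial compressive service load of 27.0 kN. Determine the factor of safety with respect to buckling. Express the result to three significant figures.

n ≈ 5.77

I = πd⁴/64 = π×115⁴/64 = 8.585×10^6 mm⁴
I = 8.585×10^6 mm⁴ = 8.585×10^-6 m⁴
Effective length L_e = K·L = 2 × 3.92 = 7.840 m
P_cr = π²EI / L_e² = π² × 113×10⁹ × 8.585×10^-6 / 7.840² = 1.558×10^5 N
Factor of safety n = P_cr / P = 155.78 / 27.0 = 5.77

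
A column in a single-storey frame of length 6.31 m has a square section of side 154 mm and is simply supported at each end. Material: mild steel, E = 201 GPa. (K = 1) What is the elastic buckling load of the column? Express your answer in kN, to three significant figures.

P_cr ≈ 2340 kN

I = a⁴/12 = 154⁴/12 = 4.687×10^7 mm⁴
I = 4.687×10^7 mm⁴ = 4.687×10^-5 m⁴
Effective length L_e = K·L = 1 × 6.31 = 6.310 m
P_cr = π²EI / L_e² = π² × 201×10⁹ × 4.687×10^-5 / 6.310² = 2.335×10^6 N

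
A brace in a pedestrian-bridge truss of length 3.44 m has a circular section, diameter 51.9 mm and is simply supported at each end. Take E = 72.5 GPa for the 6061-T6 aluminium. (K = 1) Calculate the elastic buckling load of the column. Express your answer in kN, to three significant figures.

I = πd⁴/64 = π×51.9⁴/64 = 3.562×10^5 mm⁴
I = 3.562×10^5 mm⁴ = 3.562×10^-7 m⁴
Effective length L_e = K·L = 1 × 3.44 = 3.440 m
P_cr = π²EI / L_e² = π² × 72.5×10⁹ × 3.562×10^-7 / 3.440² = 2.154×10^4 N

P_cr ≈ 21.5 kN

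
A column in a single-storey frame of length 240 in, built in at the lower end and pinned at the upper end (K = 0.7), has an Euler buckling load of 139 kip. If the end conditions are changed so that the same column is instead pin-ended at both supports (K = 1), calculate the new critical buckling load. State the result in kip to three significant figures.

P_cr ∝ 1/K², so P_cr,new = P_cr,old × (K_old/K_new)² = 139 × (0.7/1)²
= 139 × 0.4900 = 68.1 kip

P_cr ≈ 68.1 kip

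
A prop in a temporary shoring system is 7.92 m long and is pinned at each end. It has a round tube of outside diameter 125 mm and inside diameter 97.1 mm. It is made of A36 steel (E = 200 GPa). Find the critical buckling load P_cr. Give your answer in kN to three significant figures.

P_cr ≈ 240 kN

d_o = 125 mm, d_i = 97.1 mm
I = π(d_o⁴ − d_i⁴)/64 = π(125⁴ − 97.10⁴)/64 = 7.621×10^6 mm⁴
I = 7.621×10^6 mm⁴ = 7.621×10^-6 m⁴
Effective length L_e = K·L = 1 × 7.92 = 7.920 m
P_cr = π²EI / L_e² = π² × 200×10⁹ × 7.621×10^-6 / 7.920² = 2.398×10^5 N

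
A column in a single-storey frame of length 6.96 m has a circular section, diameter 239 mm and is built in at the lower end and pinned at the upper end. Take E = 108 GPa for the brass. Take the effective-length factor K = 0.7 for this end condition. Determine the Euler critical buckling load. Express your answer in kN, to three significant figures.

I = πd⁴/64 = π×239⁴/64 = 1.602×10^8 mm⁴
I = 1.602×10^8 mm⁴ = 1.602×10^-4 m⁴
Effective length L_e = K·L = 0.7 × 6.96 = 4.872 m
P_cr = π²EI / L_e² = π² × 108×10⁹ × 1.602×10^-4 / 4.872² = 7.192×10^6 N

P_cr ≈ 7190 kN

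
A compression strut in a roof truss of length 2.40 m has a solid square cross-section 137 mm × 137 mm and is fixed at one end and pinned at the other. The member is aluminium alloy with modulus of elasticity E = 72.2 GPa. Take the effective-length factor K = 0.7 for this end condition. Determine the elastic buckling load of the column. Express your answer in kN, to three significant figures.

P_cr ≈ 7410 kN

I = a⁴/12 = 137⁴/12 = 2.936×10^7 mm⁴
I = 2.936×10^7 mm⁴ = 2.936×10^-5 m⁴
Effective length L_e = K·L = 0.7 × 2.40 = 1.680 m
P_cr = π²EI / L_e² = π² × 72.2×10⁹ × 2.936×10^-5 / 1.680² = 7.412×10^6 N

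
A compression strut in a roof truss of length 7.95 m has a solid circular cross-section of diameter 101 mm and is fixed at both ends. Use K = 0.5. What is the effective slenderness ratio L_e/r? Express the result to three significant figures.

λ ≈ 157

For a solid circle r = d/4 = 101/4 = 25.25 mm
L_e = K·L = 0.5 × 7.95 m = 3.975 m = 3975.0 mm
λ = L_e / r_min = 3975.0 / 25.25 = 157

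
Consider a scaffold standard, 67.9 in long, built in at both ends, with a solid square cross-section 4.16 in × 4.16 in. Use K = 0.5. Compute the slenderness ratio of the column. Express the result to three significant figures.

λ ≈ 28.3

For a square r = a/√12 = 4.16/√12 = 1.201 in
L_e = K·L = 0.5 × 67.9 = 33.95 in
λ = L_e / r_min = 33.950 / 1.201 = 28.3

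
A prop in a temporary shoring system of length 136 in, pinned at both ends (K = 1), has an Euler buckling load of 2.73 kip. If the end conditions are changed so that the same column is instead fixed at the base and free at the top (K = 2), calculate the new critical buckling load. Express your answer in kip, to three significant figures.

P_cr ∝ 1/K², so P_cr,new = P_cr,old × (K_old/K_new)² = 2.73 × (1/2)²
= 2.73 × 0.2500 = 0.682 kip

P_cr ≈ 0.682 kip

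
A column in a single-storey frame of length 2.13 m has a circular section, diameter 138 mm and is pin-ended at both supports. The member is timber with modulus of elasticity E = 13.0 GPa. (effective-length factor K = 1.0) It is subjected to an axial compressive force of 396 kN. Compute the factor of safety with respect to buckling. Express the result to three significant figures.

I = πd⁴/64 = π×138⁴/64 = 1.780×10^7 mm⁴
I = 1.780×10^7 mm⁴ = 1.780×10^-5 m⁴
Effective length L_e = K·L = 1 × 2.13 = 2.130 m
P_cr = π²EI / L_e² = π² × 13.0×10⁹ × 1.780×10^-5 / 2.130² = 5.035×10^5 N
Factor of safety n = P_cr / P = 503.47 / 396 = 1.27

n ≈ 1.27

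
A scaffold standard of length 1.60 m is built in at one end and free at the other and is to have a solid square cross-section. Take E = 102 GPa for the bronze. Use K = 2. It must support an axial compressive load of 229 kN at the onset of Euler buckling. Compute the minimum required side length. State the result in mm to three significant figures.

L_e = K·L = 2 × 1.60 = 3.200 m
Required I = P_cr·L_e²/(π²E) = 2.290×10^5 × 3.200² / (π² × 1.02×10^11) = 2.329×10^-6 m⁴
I_req = 2.329×10^6 mm⁴
Solid square: I = a⁴/12  ⇒  a = (12I)^(1/4) = (12×2.329×10^6)^(1/4) = 72.7 mm

a ≈ 72.7 mm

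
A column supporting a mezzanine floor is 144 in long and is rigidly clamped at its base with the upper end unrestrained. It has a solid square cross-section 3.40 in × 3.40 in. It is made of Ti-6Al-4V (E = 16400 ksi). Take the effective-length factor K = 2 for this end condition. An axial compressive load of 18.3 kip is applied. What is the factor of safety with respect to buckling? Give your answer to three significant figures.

I = a⁴/12 = 3.40⁴/12 = 11.14 in⁴
Effective length L_e = K·L = 2 × 144 = 288.0 in
P_cr = π²EI / L_e² = π² × 16400×10³ × 11.14 / 288.0² = 2.173×10^4 lb
Factor of safety n = P_cr / P = 21.732 / 18.3 = 1.19

n ≈ 1.19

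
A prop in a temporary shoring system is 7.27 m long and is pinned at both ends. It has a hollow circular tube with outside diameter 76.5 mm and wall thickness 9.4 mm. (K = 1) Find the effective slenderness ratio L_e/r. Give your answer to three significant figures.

λ ≈ 303

Inner diameter d_i = 76.5 − 2×9.4 = 57.70 mm
I = π(d_o⁴ − d_i⁴)/64 = π(76.5⁴ − 57.70⁴)/64 = 1.137×10^6 mm⁴
A = 1.982×10^3 mm²;  r_min = √(I/A) = √(1.137×10^6/1.982×10^3) = 23.96 mm
L_e = K·L = 1 × 7.27 m = 7.270 m = 7270.0 mm
λ = L_e / r_min = 7270.0 / 23.96 = 303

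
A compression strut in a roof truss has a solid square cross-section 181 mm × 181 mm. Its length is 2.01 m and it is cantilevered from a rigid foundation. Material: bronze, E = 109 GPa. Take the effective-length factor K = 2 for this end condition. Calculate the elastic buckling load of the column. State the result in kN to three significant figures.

P_cr ≈ 5950 kN

I = a⁴/12 = 181⁴/12 = 8.944×10^7 mm⁴
I = 8.944×10^7 mm⁴ = 8.944×10^-5 m⁴
Effective length L_e = K·L = 2 × 2.01 = 4.020 m
P_cr = π²EI / L_e² = π² × 109×10⁹ × 8.944×10^-5 / 4.020² = 5.954×10^6 N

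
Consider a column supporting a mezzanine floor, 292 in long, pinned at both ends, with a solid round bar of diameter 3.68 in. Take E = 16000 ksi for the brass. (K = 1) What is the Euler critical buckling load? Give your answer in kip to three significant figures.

P_cr ≈ 16.7 kip

I = πd⁴/64 = π×3.68⁴/64 = 9.002 in⁴
Effective length L_e = K·L = 1 × 292 = 292.0 in
P_cr = π²EI / L_e² = π² × 16000×10³ × 9.002 / 292.0² = 1.667×10^4 lb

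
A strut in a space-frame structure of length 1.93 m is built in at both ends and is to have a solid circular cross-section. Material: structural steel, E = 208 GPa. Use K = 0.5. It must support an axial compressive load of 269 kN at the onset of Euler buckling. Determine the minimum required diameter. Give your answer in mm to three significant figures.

d ≈ 39.7 mm

L_e = K·L = 0.5 × 1.93 = 0.9650 m
Required I = P_cr·L_e²/(π²E) = 2.690×10^5 × 0.9650² / (π² × 2.08×10^11) = 1.220×10^-7 m⁴
I_req = 1.220×10^5 mm⁴
Solid circle: I = πd⁴/64  ⇒  d = (64I/π)^(1/4) = (64×1.220×10^5/π)^(1/4) = 39.7 mm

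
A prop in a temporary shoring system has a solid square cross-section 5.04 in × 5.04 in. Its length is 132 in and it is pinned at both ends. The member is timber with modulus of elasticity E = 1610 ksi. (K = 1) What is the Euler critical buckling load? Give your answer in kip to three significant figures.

I = a⁴/12 = 5.04⁴/12 = 53.77 in⁴
Effective length L_e = K·L = 1 × 132 = 132.0 in
P_cr = π²EI / L_e² = π² × 1610×10³ × 53.77 / 132.0² = 4.904×10^4 lb

P_cr ≈ 49.0 kip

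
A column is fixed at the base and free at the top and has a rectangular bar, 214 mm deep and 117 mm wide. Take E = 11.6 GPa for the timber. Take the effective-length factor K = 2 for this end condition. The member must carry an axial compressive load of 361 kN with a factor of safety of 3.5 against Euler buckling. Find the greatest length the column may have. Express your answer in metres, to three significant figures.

L_max ≈ 0.804 m

Buckling occurs about the weak axis: I_min = h·b³/12 with b = 117 mm (the shorter side).
I_min = 214×117³/12 = 2.856×10^7 mm⁴
I = 2.856×10^-5 m⁴
Required critical load P_cr = n·P = 3.5 × 361 = 1264 kN = 1.264×10^6 N
From P_cr = π²EI/(K·L)²:  L = (1/K)·√(π²EI/P_cr) = (1/2)·√(π²×1.16×10^10×2.856×10^-5/1.264×10^6)
L = 0.804 m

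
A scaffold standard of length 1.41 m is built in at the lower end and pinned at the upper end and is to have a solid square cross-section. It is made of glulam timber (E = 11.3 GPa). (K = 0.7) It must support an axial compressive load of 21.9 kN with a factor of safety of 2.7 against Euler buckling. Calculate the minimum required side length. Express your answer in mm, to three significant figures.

a ≈ 49.9 mm

Required P_cr = n·P = 2.7 × 21.9 = 59.13 kN
L_e = K·L = 0.7 × 1.41 = 0.9870 m
Required I = P_cr·L_e²/(π²E) = 5.913×10^4 × 0.9870² / (π² × 1.13×10^10) = 5.165×10^-7 m⁴
I_req = 5.165×10^5 mm⁴
Solid square: I = a⁴/12  ⇒  a = (12I)^(1/4) = (12×5.165×10^5)^(1/4) = 49.9 mm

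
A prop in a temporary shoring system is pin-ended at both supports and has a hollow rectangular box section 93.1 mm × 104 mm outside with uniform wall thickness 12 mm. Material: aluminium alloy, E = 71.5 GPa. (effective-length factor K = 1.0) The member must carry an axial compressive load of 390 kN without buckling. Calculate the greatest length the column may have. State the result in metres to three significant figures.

L_max ≈ 2.95 m

Inner dimensions: h_i = 104 − 2×12 = 80.00 mm, b_i = 93.1 − 2×12 = 69.10 mm
Weak-axis I_min = (h_o·b_o³ − h_i·b_i³)/12 with b_o = 93.1, b_i = 69.10 mm (shorter outer/inner sides).
I_min = (104×93.1³ − 80.00×69.10³)/12 = 4.794×10^6 mm⁴
I = 4.794×10^-6 m⁴
At the buckling limit P_cr = P = 3.900×10^5 N
From P_cr = π²EI/(K·L)²:  L = (1/K)·√(π²EI/P_cr) = (1/1)·√(π²×7.15×10^10×4.794×10^-6/3.900×10^5)
L = 2.95 m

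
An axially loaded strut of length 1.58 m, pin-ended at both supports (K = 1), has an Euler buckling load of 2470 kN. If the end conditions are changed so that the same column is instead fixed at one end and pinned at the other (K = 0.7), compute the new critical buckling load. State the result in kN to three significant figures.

P_cr ∝ 1/K², so P_cr,new = P_cr,old × (K_old/K_new)² = 2470 × (1/0.7)²
= 2470 × 2.041 = 5040 kN

P_cr ≈ 5040 kN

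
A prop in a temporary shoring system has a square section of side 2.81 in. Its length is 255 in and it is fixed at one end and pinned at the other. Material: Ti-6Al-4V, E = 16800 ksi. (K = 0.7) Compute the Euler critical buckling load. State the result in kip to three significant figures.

I = a⁴/12 = 2.81⁴/12 = 5.196 in⁴
Effective length L_e = K·L = 0.7 × 255 = 178.5 in
P_cr = π²EI / L_e² = π² × 16800×10³ × 5.196 / 178.5² = 2.704×10^4 lb

P_cr ≈ 27.0 kip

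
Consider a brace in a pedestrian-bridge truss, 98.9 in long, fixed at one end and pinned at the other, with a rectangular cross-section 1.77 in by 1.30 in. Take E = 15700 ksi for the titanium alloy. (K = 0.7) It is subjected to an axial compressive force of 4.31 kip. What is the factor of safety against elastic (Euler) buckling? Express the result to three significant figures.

n ≈ 2.43

Buckling occurs about the weak axis: I_min = h·b³/12 with b = 1.30 in (the shorter side).
I_min = 1.77×1.30³/12 = 0.3241 in⁴
Effective length L_e = K·L = 0.7 × 98.9 = 69.23 in
P_cr = π²EI / L_e² = π² × 15700×10³ × 0.3241 / 69.23² = 1.048×10^4 lb
Factor of safety n = P_cr / P = 10.477 / 4.31 = 2.43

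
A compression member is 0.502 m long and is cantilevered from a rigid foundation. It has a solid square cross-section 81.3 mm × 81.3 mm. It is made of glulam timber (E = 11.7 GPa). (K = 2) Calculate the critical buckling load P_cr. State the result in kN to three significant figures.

I = a⁴/12 = 81.3⁴/12 = 3.641×10^6 mm⁴
I = 3.641×10^6 mm⁴ = 3.641×10^-6 m⁴
Effective length L_e = K·L = 2 × 0.502 = 1.004 m
P_cr = π²EI / L_e² = π² × 11.7×10⁹ × 3.641×10^-6 / 1.004² = 4.171×10^5 N

P_cr ≈ 417 kN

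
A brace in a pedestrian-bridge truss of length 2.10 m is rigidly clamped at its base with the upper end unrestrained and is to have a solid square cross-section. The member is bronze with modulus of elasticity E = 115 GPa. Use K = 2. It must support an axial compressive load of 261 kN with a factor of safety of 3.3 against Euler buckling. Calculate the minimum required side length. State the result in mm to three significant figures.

a ≈ 113 mm

Required P_cr = n·P = 3.3 × 261 = 861.3 kN
L_e = K·L = 2 × 2.10 = 4.200 m
Required I = P_cr·L_e²/(π²E) = 8.613×10^5 × 4.200² / (π² × 1.15×10^11) = 1.339×10^-5 m⁴
I_req = 1.339×10^7 mm⁴
Solid square: I = a⁴/12  ⇒  a = (12I)^(1/4) = (12×1.339×10^7)^(1/4) = 113 mm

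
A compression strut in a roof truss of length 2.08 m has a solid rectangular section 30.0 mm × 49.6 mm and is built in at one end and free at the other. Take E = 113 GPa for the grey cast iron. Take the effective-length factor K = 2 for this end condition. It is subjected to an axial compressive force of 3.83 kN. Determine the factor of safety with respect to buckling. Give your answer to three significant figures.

Buckling occurs about the weak axis: I_min = h·b³/12 with b = 30.0 mm (the shorter side).
I_min = 49.6×30.0³/12 = 1.116×10^5 mm⁴
I = 1.116×10^5 mm⁴ = 1.116×10^-7 m⁴
Effective length L_e = K·L = 2 × 2.08 = 4.160 m
P_cr = π²EI / L_e² = π² × 113×10⁹ × 1.116×10^-7 / 4.160² = 7.192×10^3 N
Factor of safety n = P_cr / P = 7.1921 / 3.83 = 1.88

n ≈ 1.88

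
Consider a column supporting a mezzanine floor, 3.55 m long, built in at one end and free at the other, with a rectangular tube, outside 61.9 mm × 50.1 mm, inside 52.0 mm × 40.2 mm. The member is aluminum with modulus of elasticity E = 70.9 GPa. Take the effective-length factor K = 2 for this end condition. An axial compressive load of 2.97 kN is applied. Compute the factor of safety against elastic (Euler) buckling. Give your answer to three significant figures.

n ≈ 1.72

Weak-axis I_min = (h_o·b_o³ − h_i·b_i³)/12 with b_o = 50.1, b_i = 40.20 mm (shorter outer/inner sides).
I_min = (61.9×50.1³ − 52.00×40.20³)/12 = 3.672×10^5 mm⁴
I = 3.672×10^5 mm⁴ = 3.672×10^-7 m⁴
Effective length L_e = K·L = 2 × 3.55 = 7.100 m
P_cr = π²EI / L_e² = π² × 70.9×10⁹ × 3.672×10^-7 / 7.100² = 5.097×10^3 N
Factor of safety n = P_cr / P = 5.0966 / 2.97 = 1.72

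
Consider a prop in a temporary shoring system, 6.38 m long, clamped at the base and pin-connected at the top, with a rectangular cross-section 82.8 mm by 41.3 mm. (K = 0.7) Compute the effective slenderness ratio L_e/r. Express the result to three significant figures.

λ ≈ 375

For a rectangle r_min = b/√12 = 41.3/√12 = 11.92 mm
L_e = K·L = 0.7 × 6.38 m = 4.466 m = 4466.0 mm
λ = L_e / r_min = 4466.0 / 11.92 = 375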